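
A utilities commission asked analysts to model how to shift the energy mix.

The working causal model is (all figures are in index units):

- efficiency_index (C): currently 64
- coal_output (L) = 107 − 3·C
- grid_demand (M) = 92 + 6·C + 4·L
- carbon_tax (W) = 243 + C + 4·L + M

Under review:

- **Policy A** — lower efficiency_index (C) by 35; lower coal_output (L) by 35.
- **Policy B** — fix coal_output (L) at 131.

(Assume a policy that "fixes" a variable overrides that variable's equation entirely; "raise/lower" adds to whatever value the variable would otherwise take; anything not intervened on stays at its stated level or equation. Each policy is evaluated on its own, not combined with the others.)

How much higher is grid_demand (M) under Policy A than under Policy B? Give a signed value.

Policy A (C − 35, L − 35):
  C = 64 − 35 = 29
  L = 107 − 3·29 (−35 from intervention) = -15
  M = 92 + 6·29 + 4·(-15) = 206
Policy B (L := 131):
  C = 64
  L = 131
  M = 92 + 6·64 + 4·131 = 1000
M: 206 − 1000 = -794

-794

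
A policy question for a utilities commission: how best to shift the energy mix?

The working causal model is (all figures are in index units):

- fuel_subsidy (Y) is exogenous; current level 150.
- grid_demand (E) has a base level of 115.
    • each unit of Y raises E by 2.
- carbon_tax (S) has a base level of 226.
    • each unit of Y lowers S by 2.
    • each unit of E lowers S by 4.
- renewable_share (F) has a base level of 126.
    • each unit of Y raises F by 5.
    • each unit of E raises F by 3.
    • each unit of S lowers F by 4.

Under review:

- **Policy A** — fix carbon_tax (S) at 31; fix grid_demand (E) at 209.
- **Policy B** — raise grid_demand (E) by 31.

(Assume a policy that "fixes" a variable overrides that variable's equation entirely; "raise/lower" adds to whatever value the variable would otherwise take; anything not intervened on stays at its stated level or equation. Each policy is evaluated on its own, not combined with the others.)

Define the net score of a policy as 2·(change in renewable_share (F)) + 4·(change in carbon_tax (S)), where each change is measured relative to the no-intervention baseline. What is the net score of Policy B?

Baseline:
  Y = 150
  E = 115 + 2·150 = 415
  S = 226 − 2·150 − 4·415 = -1734
  F = 126 + 5·150 + 3·415 − 4·(-1734) = 9057
Policy B (E + 31):
  Y = 150
  E = 115 + 2·150 (+31 from intervention) = 446
  S = 226 − 2·150 − 4·446 = -1858
  F = 126 + 5·150 + 3·446 − 4·(-1858) = 9646
ΔF = 9646 − 9057 = 589; ΔS = -1858 − (-1734) = -124
Score = 2·589 + 4·(-124) = 682

682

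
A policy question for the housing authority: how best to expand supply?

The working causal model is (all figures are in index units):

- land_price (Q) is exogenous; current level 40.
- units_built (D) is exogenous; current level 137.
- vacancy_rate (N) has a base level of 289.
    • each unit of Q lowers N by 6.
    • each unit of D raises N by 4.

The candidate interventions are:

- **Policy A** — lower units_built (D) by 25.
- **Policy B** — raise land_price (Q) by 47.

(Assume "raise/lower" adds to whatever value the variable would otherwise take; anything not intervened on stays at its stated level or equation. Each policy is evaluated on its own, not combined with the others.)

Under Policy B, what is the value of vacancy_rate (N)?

Policy B (Q + 47):
  Q = 40 + 47 = 87
  D = 137
  N = 289 − 6·87 + 4·137 = 315

315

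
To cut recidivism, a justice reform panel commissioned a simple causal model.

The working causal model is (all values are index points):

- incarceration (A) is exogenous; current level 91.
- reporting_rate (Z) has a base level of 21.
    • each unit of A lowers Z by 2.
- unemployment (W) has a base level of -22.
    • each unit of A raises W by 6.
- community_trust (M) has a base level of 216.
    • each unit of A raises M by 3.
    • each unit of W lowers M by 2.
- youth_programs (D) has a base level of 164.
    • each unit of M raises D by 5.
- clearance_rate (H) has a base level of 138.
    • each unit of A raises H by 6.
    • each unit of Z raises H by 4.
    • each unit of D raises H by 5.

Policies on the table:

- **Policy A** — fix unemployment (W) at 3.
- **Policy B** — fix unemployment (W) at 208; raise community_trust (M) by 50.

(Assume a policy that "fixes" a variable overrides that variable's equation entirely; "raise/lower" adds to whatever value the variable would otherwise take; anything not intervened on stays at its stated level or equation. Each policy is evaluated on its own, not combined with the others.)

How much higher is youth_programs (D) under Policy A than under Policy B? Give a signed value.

1800

Policy A (W := 3):
  A = 91
  W = 3
  M = 216 + 3·91 − 2·3 = 483
  D = 164 + 5·483 = 2579
Policy B (W := 208, M + 50):
  A = 91
  W = 208
  M = 216 + 3·91 − 2·208 (+50 from intervention) = 123
  D = 164 + 5·123 = 779
D: 2579 − 779 = 1800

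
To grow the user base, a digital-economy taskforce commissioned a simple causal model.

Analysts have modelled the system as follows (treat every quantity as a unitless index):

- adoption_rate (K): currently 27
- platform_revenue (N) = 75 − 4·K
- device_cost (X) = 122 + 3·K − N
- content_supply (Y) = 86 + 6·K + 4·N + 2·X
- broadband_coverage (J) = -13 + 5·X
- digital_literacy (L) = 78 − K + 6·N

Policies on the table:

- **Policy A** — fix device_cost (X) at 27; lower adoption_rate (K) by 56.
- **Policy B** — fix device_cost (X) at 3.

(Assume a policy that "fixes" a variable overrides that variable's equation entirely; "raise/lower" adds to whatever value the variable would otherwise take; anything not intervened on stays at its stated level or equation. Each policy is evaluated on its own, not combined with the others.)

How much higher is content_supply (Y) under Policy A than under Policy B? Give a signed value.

Policy A (X := 27, K − 56):
  K = 27 − 56 = -29
  N = 75 − 4·(-29) = 191
  X = 27
  Y = 86 + 6·(-29) + 4·191 + 2·27 = 730
Policy B (X := 3):
  K = 27
  N = 75 − 4·27 = -33
  X = 3
  Y = 86 + 6·27 + 4·(-33) + 2·3 = 122
Y: 730 − 122 = 608

608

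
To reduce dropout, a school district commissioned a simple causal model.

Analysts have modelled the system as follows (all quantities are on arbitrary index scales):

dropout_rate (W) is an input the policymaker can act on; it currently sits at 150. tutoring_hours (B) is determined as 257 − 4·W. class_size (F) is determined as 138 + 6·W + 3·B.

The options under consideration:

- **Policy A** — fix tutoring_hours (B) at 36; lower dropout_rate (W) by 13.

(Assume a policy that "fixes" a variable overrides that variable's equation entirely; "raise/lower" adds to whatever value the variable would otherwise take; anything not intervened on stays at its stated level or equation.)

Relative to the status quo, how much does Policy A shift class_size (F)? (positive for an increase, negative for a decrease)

1059

Baseline:
  W = 150
  B = 257 − 4·150 = -343
  F = 138 + 6·150 + 3·(-343) = 9
Policy A (B := 36, W − 13):
  W = 150 − 13 = 137
  B = 36
  F = 138 + 6·137 + 3·36 = 1068
Change in F: 1068 − 9 = 1059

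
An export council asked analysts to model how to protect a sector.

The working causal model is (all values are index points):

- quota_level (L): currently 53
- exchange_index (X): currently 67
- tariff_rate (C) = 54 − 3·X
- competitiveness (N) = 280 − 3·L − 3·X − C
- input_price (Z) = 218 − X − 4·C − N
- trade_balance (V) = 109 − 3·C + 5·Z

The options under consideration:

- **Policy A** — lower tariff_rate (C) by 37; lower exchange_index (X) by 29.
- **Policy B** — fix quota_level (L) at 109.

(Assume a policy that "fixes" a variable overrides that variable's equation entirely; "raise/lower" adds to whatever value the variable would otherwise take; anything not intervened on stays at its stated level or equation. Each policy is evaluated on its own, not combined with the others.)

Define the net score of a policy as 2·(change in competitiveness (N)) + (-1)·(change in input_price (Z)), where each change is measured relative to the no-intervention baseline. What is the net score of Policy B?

Baseline:
  L = 53
  X = 67
  C = 54 − 3·67 = -147
  N = 280 − 3·53 − 3·67 − (-147) = 67
  Z = 218 − 67 − 4·(-147) − 67 = 672
Policy B (L := 109):
  L = 109
  X = 67
  C = 54 − 3·67 = -147
  N = 280 − 3·109 − 3·67 − (-147) = -101
  Z = 218 − 67 − 4·(-147) − (-101) = 840
ΔN = -101 − 67 = -168; ΔZ = 840 − 672 = 168
Score = 2·(-168) + (-1)·168 = -504

-504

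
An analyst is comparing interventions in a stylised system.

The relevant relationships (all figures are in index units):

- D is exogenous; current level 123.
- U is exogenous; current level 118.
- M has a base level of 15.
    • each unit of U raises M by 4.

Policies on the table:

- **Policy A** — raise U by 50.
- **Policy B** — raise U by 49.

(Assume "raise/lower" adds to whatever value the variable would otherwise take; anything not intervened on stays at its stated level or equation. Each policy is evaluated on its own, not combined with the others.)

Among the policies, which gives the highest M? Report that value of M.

Policy A (U + 50):
  U = 118 + 50 = 168
  M = 15 + 4·168 = 687
Policy B (U + 49):
  U = 118 + 49 = 167
  M = 15 + 4·167 = 683
Comparing — Policy A: M=687, Policy B: M=683. Highest is 687 (Policy A).

687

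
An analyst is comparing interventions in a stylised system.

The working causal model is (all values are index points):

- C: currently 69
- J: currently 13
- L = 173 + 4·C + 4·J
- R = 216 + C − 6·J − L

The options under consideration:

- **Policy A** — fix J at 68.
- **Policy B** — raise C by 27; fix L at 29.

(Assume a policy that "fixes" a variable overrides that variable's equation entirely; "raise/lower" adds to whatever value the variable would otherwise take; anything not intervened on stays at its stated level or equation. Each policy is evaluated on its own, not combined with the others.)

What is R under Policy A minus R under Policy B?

-1049

Policy A (J := 68):
  C = 69
  J = 68
  L = 173 + 4·69 + 4·68 = 721
  R = 216 + 69 − 6·68 − 721 = -844
Policy B (C + 27, L := 29):
  C = 69 + 27 = 96
  J = 13
  L = 29
  R = 216 + 96 − 6·13 − 29 = 205
R: -844 − 205 = -1049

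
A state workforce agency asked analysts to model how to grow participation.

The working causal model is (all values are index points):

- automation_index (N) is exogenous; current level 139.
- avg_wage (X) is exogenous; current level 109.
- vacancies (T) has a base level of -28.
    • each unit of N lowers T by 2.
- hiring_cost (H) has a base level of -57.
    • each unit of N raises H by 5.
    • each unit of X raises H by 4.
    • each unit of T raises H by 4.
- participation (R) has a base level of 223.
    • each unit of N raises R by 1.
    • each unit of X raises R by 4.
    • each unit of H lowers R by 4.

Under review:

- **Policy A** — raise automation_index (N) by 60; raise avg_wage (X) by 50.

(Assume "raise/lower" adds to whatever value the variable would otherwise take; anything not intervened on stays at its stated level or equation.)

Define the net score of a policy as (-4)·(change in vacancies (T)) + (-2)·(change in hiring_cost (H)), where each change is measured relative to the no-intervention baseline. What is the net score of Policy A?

440

Baseline:
  N = 139
  X = 109
  T = -28 − 2·139 = -306
  H = -57 + 5·139 + 4·109 + 4·(-306) = -150
Policy A (N + 60, X + 50):
  N = 139 + 60 = 199
  X = 109 + 50 = 159
  T = -28 − 2·199 = -426
  H = -57 + 5·199 + 4·159 + 4·(-426) = -130
ΔT = -426 − (-306) = -120; ΔH = -130 − (-150) = 20
Score = (-4)·(-120) + (-2)·20 = 440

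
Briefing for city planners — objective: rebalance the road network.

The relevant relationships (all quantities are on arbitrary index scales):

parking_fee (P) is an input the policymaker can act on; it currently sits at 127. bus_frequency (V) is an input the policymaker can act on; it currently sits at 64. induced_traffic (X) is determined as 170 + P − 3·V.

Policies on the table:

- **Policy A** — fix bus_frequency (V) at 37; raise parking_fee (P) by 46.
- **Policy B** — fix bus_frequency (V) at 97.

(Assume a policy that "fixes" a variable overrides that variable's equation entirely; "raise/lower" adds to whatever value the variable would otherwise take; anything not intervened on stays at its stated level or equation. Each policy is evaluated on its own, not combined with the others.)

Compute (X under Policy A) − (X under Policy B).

226

Policy A (V := 37, P + 46):
  P = 127 + 46 = 173
  V = 37
  X = 170 + 173 − 3·37 = 232
Policy B (V := 97):
  P = 127
  V = 97
  X = 170 + 127 − 3·97 = 6
X: 232 − 6 = 226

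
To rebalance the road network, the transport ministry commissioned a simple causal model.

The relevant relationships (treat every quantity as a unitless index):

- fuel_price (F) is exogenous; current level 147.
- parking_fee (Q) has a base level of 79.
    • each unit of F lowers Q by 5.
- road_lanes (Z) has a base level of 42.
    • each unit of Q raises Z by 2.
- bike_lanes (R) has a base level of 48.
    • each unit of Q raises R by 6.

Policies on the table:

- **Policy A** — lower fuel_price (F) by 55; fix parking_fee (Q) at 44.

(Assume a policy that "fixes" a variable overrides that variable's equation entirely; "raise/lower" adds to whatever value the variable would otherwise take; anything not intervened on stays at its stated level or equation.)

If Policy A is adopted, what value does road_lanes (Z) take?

Policy A (F − 55, Q := 44):
  F = 147 − 55 = 92
  Q = 44
  Z = 42 + 2·44 = 130

130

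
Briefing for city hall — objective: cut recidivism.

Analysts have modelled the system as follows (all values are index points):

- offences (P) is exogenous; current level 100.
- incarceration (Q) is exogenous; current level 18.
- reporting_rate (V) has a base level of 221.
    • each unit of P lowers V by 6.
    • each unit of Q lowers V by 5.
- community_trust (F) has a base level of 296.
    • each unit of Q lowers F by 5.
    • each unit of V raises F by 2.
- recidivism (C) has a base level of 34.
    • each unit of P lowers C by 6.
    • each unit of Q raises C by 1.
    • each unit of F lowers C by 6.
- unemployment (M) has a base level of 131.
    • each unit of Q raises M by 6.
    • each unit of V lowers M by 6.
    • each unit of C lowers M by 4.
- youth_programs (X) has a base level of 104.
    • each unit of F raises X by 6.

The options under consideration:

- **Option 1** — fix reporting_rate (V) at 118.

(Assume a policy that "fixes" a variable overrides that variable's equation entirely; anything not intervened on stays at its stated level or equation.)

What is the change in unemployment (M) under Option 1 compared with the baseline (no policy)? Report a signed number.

24654

Baseline:
  P = 100
  Q = 18
  V = 221 − 6·100 − 5·18 = -469
  F = 296 − 5·18 + 2·(-469) = -732
  C = 34 − 6·100 + 18 − 6·(-732) = 3844
  M = 131 + 6·18 − 6·(-469) − 4·3844 = -12323
Option 1 (V := 118):
  P = 100
  Q = 18
  V = 118
  F = 296 − 5·18 + 2·118 = 442
  C = 34 − 6·100 + 18 − 6·442 = -3200
  M = 131 + 6·18 − 6·118 − 4·(-3200) = 12331
Change in M: 12331 − (-12323) = 24654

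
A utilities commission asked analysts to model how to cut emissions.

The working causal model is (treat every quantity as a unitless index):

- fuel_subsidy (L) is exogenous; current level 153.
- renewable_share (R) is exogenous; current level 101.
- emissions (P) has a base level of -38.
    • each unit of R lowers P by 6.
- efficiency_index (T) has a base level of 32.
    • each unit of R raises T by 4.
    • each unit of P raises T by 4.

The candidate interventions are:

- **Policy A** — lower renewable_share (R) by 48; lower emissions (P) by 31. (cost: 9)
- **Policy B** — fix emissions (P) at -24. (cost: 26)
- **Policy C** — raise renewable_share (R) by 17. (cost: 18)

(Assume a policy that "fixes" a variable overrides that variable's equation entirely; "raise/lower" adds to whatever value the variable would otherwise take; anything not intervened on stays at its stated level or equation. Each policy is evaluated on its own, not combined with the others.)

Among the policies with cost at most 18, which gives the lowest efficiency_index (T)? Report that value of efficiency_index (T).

Policy A (R − 48, P − 31):
  R = 101 − 48 = 53
  P = -38 − 6·53 (−31 from intervention) = -387
  T = 32 + 4·53 + 4·(-387) = -1304
Policy C (R + 17):
  R = 101 + 17 = 118
  P = -38 − 6·118 = -746
  T = 32 + 4·118 + 4·(-746) = -2480
Comparing — Policy A: T=-1304, Policy C: T=-2480. Lowest is -2480 (Policy C).

-2480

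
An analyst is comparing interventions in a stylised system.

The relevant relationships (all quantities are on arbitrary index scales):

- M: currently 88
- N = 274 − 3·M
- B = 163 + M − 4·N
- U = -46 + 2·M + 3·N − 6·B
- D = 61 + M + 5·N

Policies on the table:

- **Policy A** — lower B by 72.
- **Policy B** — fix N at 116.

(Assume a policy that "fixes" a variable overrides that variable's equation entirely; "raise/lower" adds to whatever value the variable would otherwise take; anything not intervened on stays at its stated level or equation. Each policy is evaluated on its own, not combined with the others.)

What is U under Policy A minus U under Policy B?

Policy A (B − 72):
  M = 88
  N = 274 − 3·88 = 10
  B = 163 + 88 − 4·10 (−72 from intervention) = 139
  U = -46 + 2·88 + 3·10 − 6·139 = -674
Policy B (N := 116):
  M = 88
  N = 116
  B = 163 + 88 − 4·116 = -213
  U = -46 + 2·88 + 3·116 − 6·(-213) = 1756
U: -674 − 1756 = -2430

-2430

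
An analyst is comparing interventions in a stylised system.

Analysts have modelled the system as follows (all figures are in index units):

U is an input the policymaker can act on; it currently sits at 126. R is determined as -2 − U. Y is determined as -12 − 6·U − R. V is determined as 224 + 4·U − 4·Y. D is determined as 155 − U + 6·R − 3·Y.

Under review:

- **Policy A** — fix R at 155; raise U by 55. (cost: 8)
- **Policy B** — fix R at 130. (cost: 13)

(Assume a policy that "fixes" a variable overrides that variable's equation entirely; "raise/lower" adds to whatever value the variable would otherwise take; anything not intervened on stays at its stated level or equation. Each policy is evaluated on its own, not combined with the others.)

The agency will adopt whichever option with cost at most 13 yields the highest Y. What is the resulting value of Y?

Policy A (R := 155, U + 55):
  U = 126 + 55 = 181
  R = 155
  Y = -12 − 6·181 − 155 = -1253
Policy B (R := 130):
  U = 126
  R = 130
  Y = -12 − 6·126 − 130 = -898
Comparing — Policy A: Y=-1253, Policy B: Y=-898. Highest is -898 (Policy B).

-898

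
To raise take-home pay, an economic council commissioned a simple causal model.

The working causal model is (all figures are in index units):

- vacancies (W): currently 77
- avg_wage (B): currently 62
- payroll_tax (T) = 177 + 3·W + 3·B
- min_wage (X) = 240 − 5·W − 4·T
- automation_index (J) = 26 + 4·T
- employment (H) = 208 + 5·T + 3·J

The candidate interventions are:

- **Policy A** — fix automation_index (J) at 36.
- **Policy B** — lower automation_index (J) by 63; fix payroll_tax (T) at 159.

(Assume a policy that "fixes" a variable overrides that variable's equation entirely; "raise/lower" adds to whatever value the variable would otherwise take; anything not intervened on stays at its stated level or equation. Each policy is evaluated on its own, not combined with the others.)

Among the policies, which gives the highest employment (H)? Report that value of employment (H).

Policy A (J := 36):
  W = 77
  B = 62
  T = 177 + 3·77 + 3·62 = 594
  J = 36
  H = 208 + 5·594 + 3·36 = 3286
Policy B (J − 63, T := 159):
  W = 77
  B = 62
  T = 159
  J = 26 + 4·159 (−63 from intervention) = 599
  H = 208 + 5·159 + 3·599 = 2800
Comparing — Policy A: H=3286, Policy B: H=2800. Highest is 3286 (Policy A).

3286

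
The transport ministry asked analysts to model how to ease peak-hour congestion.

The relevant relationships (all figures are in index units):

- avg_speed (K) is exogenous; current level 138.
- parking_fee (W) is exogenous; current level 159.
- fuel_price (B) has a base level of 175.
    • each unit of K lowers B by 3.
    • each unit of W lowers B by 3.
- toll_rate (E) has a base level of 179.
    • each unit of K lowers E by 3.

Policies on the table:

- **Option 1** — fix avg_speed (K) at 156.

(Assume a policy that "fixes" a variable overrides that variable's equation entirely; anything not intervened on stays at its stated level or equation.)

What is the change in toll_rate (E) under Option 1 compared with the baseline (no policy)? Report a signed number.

Baseline:
  K = 138
  E = 179 − 3·138 = -235
Option 1 (K := 156):
  K = 156
  E = 179 − 3·156 = -289
Change in E: -289 − (-235) = -54

-54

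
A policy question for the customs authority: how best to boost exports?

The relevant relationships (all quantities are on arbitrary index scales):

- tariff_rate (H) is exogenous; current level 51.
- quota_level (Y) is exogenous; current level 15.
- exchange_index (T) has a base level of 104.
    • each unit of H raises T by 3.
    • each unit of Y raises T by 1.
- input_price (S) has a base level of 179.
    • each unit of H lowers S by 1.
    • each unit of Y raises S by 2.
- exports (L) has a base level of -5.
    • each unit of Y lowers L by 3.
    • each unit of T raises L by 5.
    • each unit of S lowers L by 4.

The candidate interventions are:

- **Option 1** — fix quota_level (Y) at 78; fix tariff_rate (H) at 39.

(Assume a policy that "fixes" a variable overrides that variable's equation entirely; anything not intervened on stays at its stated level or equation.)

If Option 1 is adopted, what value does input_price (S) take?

296

Option 1 (Y := 78, H := 39):
  H = 39
  Y = 78
  S = 179 − 39 + 2·78 = 296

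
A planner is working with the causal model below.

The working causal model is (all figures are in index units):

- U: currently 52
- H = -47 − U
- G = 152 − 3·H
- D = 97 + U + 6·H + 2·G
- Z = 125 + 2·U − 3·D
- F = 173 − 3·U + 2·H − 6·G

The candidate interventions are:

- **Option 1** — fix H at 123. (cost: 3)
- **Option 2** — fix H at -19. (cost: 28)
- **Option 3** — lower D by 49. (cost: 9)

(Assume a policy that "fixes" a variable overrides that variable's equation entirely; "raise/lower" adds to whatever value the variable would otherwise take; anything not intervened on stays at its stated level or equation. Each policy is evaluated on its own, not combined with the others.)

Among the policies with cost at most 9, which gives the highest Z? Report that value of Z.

-983

Option 1 (H := 123):
  U = 52
  H = 123
  G = 152 − 3·123 = -217
  D = 97 + 52 + 6·123 + 2·(-217) = 453
  Z = 125 + 2·52 − 3·453 = -1130
Option 3 (D − 49):
  U = 52
  H = -47 − 52 = -99
  G = 152 − 3·(-99) = 449
  D = 97 + 52 + 6·(-99) + 2·449 (−49 from intervention) = 404
  Z = 125 + 2·52 − 3·404 = -983
Comparing — Option 1: Z=-1130, Option 3: Z=-983. Highest is -983 (Option 3).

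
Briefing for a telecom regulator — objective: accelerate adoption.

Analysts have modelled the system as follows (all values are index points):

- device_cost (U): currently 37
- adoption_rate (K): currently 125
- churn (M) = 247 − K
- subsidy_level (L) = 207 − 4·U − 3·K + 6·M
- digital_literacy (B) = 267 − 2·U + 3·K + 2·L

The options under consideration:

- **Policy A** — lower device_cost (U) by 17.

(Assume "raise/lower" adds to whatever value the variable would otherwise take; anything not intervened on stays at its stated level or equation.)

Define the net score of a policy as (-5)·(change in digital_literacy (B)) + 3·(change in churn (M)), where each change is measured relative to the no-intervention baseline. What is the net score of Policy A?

-850

Baseline:
  U = 37
  K = 125
  M = 247 − 125 = 122
  L = 207 − 4·37 − 3·125 + 6·122 = 416
  B = 267 − 2·37 + 3·125 + 2·416 = 1400
Policy A (U − 17):
  U = 37 − 17 = 20
  K = 125
  M = 247 − 125 = 122
  L = 207 − 4·20 − 3·125 + 6·122 = 484
  B = 267 − 2·20 + 3·125 + 2·484 = 1570
ΔB = 1570 − 1400 = 170; ΔM = 122 − 122 = 0
Score = (-5)·170 + 3·0 = -850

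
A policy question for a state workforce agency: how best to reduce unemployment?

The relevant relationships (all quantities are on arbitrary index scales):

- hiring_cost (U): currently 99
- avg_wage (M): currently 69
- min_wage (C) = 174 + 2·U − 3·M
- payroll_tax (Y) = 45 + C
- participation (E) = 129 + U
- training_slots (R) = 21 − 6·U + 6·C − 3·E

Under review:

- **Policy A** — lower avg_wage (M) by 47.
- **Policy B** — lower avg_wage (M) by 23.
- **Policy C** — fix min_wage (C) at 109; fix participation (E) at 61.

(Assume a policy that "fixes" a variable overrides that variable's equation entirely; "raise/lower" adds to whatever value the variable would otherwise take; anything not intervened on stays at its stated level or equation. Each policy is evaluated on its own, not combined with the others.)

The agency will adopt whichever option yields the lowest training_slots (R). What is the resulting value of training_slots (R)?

Policy A (M − 47):
  U = 99
  M = 69 − 47 = 22
  C = 174 + 2·99 − 3·22 = 306
  E = 129 + 99 = 228
  R = 21 − 6·99 + 6·306 − 3·228 = 579
Policy B (M − 23):
  U = 99
  M = 69 − 23 = 46
  C = 174 + 2·99 − 3·46 = 234
  E = 129 + 99 = 228
  R = 21 − 6·99 + 6·234 − 3·228 = 147
Policy C (C := 109, E := 61):
  U = 99
  M = 69
  C = 109
  E = 61
  R = 21 − 6·99 + 6·109 − 3·61 = -102
Comparing — Policy A: R=579, Policy B: R=147, Policy C: R=-102. Lowest is -102 (Policy C).

-102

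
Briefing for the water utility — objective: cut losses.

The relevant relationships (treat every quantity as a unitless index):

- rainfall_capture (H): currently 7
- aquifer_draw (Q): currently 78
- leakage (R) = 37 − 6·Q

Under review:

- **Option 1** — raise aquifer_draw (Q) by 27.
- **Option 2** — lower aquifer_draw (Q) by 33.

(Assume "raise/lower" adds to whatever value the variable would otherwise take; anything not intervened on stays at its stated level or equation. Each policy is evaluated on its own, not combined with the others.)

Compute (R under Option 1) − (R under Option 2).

-360

Option 1 (Q + 27):
  Q = 78 + 27 = 105
  R = 37 − 6·105 = -593
Option 2 (Q − 33):
  Q = 78 − 33 = 45
  R = 37 − 6·45 = -233
R: -593 − (-233) = -360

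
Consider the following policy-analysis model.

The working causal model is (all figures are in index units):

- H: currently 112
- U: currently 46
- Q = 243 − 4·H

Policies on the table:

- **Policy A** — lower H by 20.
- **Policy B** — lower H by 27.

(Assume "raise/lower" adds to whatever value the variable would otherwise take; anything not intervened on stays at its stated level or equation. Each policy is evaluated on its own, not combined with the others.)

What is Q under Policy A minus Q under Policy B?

-28

Policy A (H − 20):
  H = 112 − 20 = 92
  Q = 243 − 4·92 = -125
Policy B (H − 27):
  H = 112 − 27 = 85
  Q = 243 − 4·85 = -97
Q: -125 − (-97) = -28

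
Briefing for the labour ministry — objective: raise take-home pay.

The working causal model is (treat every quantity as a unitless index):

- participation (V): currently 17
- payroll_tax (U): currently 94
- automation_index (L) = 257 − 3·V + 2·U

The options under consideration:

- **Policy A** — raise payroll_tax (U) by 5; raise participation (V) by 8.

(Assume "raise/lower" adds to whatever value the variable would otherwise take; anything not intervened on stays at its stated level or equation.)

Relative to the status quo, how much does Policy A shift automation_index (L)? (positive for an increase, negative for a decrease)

Baseline:
  V = 17
  U = 94
  L = 257 − 3·17 + 2·94 = 394
Policy A (U + 5, V + 8):
  V = 17 + 8 = 25
  U = 94 + 5 = 99
  L = 257 − 3·25 + 2·99 = 380
Change in L: 380 − 394 = -14

-14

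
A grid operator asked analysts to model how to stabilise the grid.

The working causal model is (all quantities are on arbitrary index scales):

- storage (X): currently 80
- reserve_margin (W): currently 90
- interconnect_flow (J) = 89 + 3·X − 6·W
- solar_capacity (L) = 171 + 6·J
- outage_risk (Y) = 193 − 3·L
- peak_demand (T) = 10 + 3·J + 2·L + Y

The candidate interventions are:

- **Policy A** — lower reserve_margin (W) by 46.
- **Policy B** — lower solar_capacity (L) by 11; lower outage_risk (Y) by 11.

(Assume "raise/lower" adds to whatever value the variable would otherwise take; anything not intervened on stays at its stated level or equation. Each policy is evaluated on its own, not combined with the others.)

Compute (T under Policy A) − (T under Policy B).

Policy A (W − 46):
  X = 80
  W = 90 − 46 = 44
  J = 89 + 3·80 − 6·44 = 65
  L = 171 + 6·65 = 561
  Y = 193 − 3·561 = -1490
  T = 10 + 3·65 + 2·561 + (-1490) = -163
Policy B (L − 11, Y − 11):
  X = 80
  W = 90
  J = 89 + 3·80 − 6·90 = -211
  L = 171 + 6·(-211) (−11 from intervention) = -1106
  Y = 193 − 3·(-1106) (−11 from intervention) = 3500
  T = 10 + 3·(-211) + 2·(-1106) + 3500 = 665
T: -163 − 665 = -828

-828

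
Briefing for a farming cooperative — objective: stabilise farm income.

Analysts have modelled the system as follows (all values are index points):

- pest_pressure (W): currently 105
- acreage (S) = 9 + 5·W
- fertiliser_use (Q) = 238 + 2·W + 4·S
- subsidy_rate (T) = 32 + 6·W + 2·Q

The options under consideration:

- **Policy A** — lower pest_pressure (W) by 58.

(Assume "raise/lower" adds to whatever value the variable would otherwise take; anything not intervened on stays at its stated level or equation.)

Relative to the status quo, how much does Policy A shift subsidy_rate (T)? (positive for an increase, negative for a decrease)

Baseline:
  W = 105
  S = 9 + 5·105 = 534
  Q = 238 + 2·105 + 4·534 = 2584
  T = 32 + 6·105 + 2·2584 = 5830
Policy A (W − 58):
  W = 105 − 58 = 47
  S = 9 + 5·47 = 244
  Q = 238 + 2·47 + 4·244 = 1308
  T = 32 + 6·47 + 2·1308 = 2930
Change in T: 2930 − 5830 = -2900

-2900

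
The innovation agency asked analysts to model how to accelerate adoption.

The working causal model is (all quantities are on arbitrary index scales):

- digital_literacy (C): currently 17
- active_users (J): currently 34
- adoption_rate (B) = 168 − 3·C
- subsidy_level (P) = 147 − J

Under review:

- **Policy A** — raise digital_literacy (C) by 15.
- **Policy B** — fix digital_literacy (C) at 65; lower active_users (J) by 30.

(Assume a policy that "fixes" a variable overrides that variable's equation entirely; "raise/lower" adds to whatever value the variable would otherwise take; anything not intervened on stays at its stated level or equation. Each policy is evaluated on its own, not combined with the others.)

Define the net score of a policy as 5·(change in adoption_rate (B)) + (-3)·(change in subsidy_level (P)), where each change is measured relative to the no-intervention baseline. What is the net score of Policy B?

-810

Baseline:
  C = 17
  J = 34
  B = 168 − 3·17 = 117
  P = 147 − 34 = 113
Policy B (C := 65, J − 30):
  C = 65
  J = 34 − 30 = 4
  B = 168 − 3·65 = -27
  P = 147 − 4 = 143
ΔB = -27 − 117 = -144; ΔP = 143 − 113 = 30
Score = 5·(-144) + (-3)·30 = -810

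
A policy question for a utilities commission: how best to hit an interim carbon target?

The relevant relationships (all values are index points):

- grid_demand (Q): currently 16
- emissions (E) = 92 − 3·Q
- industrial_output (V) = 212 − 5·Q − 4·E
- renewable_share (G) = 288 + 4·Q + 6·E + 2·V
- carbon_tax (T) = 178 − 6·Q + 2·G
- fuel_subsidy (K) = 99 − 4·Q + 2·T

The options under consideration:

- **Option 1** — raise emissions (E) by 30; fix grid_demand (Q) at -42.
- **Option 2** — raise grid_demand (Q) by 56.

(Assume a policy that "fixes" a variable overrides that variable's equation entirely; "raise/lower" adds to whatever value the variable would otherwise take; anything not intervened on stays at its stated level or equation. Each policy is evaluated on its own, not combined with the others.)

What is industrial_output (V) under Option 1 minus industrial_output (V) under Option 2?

-918

Option 1 (E + 30, Q := -42):
  Q = -42
  E = 92 − 3·(-42) (+30 from intervention) = 248
  V = 212 − 5·(-42) − 4·248 = -570
Option 2 (Q + 56):
  Q = 16 + 56 = 72
  E = 92 − 3·72 = -124
  V = 212 − 5·72 − 4·(-124) = 348
V: -570 − 348 = -918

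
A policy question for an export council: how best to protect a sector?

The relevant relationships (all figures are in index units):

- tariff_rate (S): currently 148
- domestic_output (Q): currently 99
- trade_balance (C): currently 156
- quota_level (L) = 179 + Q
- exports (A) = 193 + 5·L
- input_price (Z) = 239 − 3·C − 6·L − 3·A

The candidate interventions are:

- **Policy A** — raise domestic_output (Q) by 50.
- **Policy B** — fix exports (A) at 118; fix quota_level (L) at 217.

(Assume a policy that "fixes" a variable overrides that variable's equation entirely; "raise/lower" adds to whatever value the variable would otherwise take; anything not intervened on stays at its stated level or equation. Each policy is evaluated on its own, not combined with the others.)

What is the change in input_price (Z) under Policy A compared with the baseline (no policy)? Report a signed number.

Baseline:
  Q = 99
  C = 156
  L = 179 + 99 = 278
  A = 193 + 5·278 = 1583
  Z = 239 − 3·156 − 6·278 − 3·1583 = -6646
Policy A (Q + 50):
  Q = 99 + 50 = 149
  C = 156
  L = 179 + 149 = 328
  A = 193 + 5·328 = 1833
  Z = 239 − 3·156 − 6·328 − 3·1833 = -7696
Change in Z: -7696 − (-6646) = -1050

-1050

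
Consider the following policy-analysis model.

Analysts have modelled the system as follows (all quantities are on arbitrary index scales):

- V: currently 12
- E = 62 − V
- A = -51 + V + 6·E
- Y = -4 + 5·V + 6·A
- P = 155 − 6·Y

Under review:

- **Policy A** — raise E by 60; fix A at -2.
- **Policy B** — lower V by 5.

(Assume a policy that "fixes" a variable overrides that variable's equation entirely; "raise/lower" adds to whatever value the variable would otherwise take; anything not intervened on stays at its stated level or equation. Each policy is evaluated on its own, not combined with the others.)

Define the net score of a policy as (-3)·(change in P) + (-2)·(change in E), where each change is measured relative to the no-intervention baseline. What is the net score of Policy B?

Baseline:
  V = 12
  E = 62 − 12 = 50
  A = -51 + 12 + 6·50 = 261
  Y = -4 + 5·12 + 6·261 = 1622
  P = 155 − 6·1622 = -9577
Policy B (V − 5):
  V = 12 − 5 = 7
  E = 62 − 7 = 55
  A = -51 + 7 + 6·55 = 286
  Y = -4 + 5·7 + 6·286 = 1747
  P = 155 − 6·1747 = -10327
ΔP = -10327 − (-9577) = -750; ΔE = 55 − 50 = 5
Score = (-3)·(-750) + (-2)·5 = 2240

2240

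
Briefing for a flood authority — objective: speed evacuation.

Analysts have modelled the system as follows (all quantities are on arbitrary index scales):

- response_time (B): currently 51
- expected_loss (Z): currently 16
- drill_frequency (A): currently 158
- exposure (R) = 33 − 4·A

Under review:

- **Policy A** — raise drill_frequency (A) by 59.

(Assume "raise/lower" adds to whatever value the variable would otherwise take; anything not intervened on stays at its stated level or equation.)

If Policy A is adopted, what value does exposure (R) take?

-835

Policy A (A + 59):
  A = 158 + 59 = 217
  R = 33 − 4·217 = -835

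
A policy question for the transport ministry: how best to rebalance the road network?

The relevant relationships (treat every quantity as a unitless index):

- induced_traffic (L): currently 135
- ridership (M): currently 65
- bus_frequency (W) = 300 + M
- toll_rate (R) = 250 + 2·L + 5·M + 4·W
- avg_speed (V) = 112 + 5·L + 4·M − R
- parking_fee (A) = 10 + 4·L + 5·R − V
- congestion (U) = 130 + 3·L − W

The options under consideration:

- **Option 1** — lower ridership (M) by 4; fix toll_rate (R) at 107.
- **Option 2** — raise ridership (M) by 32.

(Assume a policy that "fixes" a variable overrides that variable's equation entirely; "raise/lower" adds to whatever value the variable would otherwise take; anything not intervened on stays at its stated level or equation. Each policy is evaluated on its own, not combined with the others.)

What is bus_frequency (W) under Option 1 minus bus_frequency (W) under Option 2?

Option 1 (M − 4, R := 107):
  M = 65 − 4 = 61
  W = 300 + 61 = 361
Option 2 (M + 32):
  M = 65 + 32 = 97
  W = 300 + 97 = 397
W: 361 − 397 = -36

-36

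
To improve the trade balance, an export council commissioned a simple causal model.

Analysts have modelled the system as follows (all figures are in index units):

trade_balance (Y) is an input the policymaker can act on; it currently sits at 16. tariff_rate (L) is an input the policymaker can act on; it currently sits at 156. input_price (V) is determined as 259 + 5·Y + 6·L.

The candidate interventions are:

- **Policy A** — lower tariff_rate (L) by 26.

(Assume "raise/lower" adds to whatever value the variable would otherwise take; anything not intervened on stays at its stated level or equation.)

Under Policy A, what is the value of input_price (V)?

1119

Policy A (L − 26):
  Y = 16
  L = 156 − 26 = 130
  V = 259 + 5·16 + 6·130 = 1119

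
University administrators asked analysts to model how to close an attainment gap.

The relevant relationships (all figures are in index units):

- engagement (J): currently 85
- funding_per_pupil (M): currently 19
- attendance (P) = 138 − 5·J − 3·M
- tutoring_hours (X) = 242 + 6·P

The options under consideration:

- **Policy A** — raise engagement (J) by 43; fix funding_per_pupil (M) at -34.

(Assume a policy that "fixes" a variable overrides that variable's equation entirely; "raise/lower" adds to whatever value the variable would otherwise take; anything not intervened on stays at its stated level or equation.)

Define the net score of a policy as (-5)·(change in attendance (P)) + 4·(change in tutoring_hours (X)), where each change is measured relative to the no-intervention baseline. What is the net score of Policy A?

-1064

Baseline:
  J = 85
  M = 19
  P = 138 − 5·85 − 3·19 = -344
  X = 242 + 6·(-344) = -1822
Policy A (J + 43, M := -34):
  J = 85 + 43 = 128
  M = -34
  P = 138 − 5·128 − 3·(-34) = -400
  X = 242 + 6·(-400) = -2158
ΔP = -400 − (-344) = -56; ΔX = -2158 − (-1822) = -336
Score = (-5)·(-56) + 4·(-336) = -1064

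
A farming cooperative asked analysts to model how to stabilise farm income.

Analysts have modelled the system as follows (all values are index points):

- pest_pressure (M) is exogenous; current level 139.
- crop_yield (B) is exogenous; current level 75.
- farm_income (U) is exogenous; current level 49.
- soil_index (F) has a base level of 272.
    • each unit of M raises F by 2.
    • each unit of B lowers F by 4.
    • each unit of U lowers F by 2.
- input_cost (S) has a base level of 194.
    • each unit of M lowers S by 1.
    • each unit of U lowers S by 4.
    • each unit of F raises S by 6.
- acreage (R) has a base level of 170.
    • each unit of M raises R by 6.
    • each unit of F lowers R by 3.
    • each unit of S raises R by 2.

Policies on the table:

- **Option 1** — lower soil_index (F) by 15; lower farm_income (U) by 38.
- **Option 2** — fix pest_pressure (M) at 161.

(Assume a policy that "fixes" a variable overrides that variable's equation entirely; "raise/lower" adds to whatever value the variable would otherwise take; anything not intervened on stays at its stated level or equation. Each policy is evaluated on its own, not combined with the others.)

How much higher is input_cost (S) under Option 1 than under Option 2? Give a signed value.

Option 1 (F − 15, U − 38):
  M = 139
  B = 75
  U = 49 − 38 = 11
  F = 272 + 2·139 − 4·75 − 2·11 (−15 from intervention) = 213
  S = 194 − 139 − 4·11 + 6·213 = 1289
Option 2 (M := 161):
  M = 161
  B = 75
  U = 49
  F = 272 + 2·161 − 4·75 − 2·49 = 196
  S = 194 − 161 − 4·49 + 6·196 = 1013
S: 1289 − 1013 = 276

276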